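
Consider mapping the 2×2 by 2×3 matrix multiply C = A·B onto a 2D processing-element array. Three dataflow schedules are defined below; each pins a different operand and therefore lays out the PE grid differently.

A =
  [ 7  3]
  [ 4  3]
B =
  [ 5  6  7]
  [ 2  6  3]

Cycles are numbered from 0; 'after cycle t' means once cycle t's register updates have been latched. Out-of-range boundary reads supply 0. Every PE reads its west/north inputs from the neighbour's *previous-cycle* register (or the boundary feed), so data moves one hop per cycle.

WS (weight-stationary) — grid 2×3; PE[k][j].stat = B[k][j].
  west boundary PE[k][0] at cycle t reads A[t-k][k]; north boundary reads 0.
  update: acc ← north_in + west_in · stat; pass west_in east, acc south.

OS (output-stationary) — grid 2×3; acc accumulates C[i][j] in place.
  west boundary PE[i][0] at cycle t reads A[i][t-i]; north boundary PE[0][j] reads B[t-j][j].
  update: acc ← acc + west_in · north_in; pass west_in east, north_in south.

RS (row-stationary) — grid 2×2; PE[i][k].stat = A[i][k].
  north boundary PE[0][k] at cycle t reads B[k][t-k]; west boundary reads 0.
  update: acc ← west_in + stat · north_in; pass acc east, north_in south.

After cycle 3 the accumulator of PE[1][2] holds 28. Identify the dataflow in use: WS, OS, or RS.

WS (2×3 grid), PE[1][2]:
  cycle 0: PE[1][2] → acc 0, east 0, south 0
  cycle 1: PE[1][2] → acc 0, east 0, south 0
  cycle 2: PE[1][2] → acc 0, east 0, south 0
  cycle 3: PE[1][2] → acc 58, east 3, south 58
OS (2×3 grid), PE[1][2]:
  cycle 0: PE[1][2] → acc 0, east 0, south 0
  cycle 1: PE[1][2] → acc 0, east 0, south 0
  cycle 2: PE[1][2] → acc 0, east 0, south 0
  cycle 3: PE[1][2] → acc 28, east 4, south 7
RS (2×2): PE[1][2] does not exist.

dataflow = OS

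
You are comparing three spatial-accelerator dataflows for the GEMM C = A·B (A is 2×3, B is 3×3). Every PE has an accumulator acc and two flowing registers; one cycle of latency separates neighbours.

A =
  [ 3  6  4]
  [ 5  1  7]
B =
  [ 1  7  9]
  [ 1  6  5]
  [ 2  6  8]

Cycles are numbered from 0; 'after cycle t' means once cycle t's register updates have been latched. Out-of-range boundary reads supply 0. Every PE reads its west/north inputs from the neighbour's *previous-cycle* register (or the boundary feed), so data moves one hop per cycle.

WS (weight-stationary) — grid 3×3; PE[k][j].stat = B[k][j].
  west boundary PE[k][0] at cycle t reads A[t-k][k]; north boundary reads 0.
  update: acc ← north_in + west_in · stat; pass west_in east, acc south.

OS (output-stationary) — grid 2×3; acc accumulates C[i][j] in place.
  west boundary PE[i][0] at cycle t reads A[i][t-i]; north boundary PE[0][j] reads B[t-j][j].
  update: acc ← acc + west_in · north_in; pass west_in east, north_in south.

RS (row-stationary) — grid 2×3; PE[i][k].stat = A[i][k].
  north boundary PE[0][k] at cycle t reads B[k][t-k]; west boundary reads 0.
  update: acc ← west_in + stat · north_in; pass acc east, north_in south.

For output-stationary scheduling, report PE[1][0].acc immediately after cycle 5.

Tracing OS — 2×3 array, target PE[1][0]:
  cycle 0: PE[0][0] → acc 3, east 3, south 1
  cycle 0: PE[1][0] → acc 0, east 0, south 0
  cycle 1: PE[0][0] → acc 9, east 6, south 1
  cycle 1: PE[1][0] → acc 5, east 5, south 1
  cycle 2: PE[0][0] → acc 17, east 4, south 2
  cycle 2: PE[1][0] → acc 6, east 1, south 1
  cycle 3: PE[0][0] → acc 17, east 0, south 0
  cycle 3: PE[1][0] → acc 20, east 7, south 2
  cycle 4: PE[0][0] → acc 17, east 0, south 0
  cycle 4: PE[1][0] → acc 20, east 0, south 0
  cycle 5: PE[0][0] → acc 17, east 0, south 0
  cycle 5: PE[1][0] → acc 20, east 0, south 0

PE[1][0].acc = 20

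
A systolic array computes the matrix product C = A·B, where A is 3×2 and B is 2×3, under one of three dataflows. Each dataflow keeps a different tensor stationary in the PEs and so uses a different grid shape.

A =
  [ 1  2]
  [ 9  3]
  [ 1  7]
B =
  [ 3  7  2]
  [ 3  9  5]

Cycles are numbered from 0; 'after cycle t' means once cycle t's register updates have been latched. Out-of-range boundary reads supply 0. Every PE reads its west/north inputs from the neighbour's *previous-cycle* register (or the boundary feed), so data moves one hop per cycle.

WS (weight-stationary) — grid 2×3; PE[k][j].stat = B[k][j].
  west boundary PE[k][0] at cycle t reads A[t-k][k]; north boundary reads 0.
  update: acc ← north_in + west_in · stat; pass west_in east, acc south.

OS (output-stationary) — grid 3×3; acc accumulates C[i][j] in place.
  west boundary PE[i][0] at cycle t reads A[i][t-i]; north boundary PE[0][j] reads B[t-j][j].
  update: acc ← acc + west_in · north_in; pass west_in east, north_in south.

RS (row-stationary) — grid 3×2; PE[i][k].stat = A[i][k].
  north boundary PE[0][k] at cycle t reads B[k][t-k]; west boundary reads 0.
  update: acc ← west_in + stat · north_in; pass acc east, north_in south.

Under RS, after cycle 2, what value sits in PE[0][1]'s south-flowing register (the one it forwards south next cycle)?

register = 9

RS 3×2: PE[0][1] cycle-by-cycle (with neighbour feeds):
  step 0 · PE0,0: acc=3; fwd→3 fwd↓3
  step 0 · PE0,1: acc=0; fwd→0 fwd↓0
  step 1 · PE0,0: acc=7; fwd→7 fwd↓7
  step 1 · PE0,1: acc=9; fwd→9 fwd↓3
  step 2 · PE0,0: acc=2; fwd→2 fwd↓2
  step 2 · PE0,1: acc=25; fwd→25 fwd↓9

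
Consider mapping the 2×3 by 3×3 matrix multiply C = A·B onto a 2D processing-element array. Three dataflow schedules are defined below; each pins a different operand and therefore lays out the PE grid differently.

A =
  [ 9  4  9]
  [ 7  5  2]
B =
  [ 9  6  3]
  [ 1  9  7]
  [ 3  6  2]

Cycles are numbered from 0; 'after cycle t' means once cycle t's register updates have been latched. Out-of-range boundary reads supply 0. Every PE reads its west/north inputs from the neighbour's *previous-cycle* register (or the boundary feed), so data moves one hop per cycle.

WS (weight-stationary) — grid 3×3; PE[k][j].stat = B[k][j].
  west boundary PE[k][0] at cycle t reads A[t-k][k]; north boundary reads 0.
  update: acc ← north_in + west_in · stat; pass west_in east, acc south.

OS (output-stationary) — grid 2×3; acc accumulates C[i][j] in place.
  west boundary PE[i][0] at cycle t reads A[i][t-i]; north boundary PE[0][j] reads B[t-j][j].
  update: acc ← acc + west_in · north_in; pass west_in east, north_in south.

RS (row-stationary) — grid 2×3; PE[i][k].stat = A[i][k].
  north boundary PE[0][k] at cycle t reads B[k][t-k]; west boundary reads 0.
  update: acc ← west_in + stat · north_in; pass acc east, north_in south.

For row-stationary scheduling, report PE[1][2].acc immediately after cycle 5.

PE[1][2].acc = 60

RS (2×3). Following PE[1][2] plus its west/north inputs:
  step 0 · PE0,2: acc=0; fwd→0 fwd↓0
  step 0 · PE1,1: acc=0; fwd→0 fwd↓0
  step 0 · PE1,2: acc=0; fwd→0 fwd↓0
  step 1 · PE0,2: acc=0; fwd→0 fwd↓0
  step 1 · PE1,1: acc=0; fwd→0 fwd↓0
  step 1 · PE1,2: acc=0; fwd→0 fwd↓0
  step 2 · PE0,2: acc=112; fwd→112 fwd↓3
  step 2 · PE1,1: acc=68; fwd→68 fwd↓1
  step 2 · PE1,2: acc=0; fwd→0 fwd↓0
  step 3 · PE0,2: acc=144; fwd→144 fwd↓6
  step 3 · PE1,1: acc=87; fwd→87 fwd↓9
  step 3 · PE1,2: acc=74; fwd→74 fwd↓3
  step 4 · PE0,2: acc=73; fwd→73 fwd↓2
  step 4 · PE1,1: acc=56; fwd→56 fwd↓7
  step 4 · PE1,2: acc=99; fwd→99 fwd↓6
  step 5 · PE0,2: acc=0; fwd→0 fwd↓0
  step 5 · PE1,1: acc=0; fwd→0 fwd↓0
  step 5 · PE1,2: acc=60; fwd→60 fwd↓2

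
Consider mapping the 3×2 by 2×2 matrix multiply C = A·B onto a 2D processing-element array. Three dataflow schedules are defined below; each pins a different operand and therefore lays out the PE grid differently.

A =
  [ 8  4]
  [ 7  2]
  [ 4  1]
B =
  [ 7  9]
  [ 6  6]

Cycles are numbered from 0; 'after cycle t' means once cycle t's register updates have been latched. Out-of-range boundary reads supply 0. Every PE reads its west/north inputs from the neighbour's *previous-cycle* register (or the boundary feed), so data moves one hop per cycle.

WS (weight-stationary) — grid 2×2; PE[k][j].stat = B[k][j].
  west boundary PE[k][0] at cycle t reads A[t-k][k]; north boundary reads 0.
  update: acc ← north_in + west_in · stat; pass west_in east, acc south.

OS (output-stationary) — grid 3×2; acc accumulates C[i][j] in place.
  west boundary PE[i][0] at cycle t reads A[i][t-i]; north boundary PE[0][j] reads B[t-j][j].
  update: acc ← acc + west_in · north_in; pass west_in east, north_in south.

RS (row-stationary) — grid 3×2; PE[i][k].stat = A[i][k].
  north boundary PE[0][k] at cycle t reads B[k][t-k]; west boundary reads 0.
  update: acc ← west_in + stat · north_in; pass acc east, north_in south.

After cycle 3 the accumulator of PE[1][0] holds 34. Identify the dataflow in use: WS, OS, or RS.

dataflow = WS

WS [2×2] PE[1][0] across cycles:
  @0  [1,0]  acc 0  |  →0  ↓0
  @1  [1,0]  acc 80  |  →4  ↓80
  @2  [1,0]  acc 61  |  →2  ↓61
  @3  [1,0]  acc 34  |  →1  ↓34
OS [3×2] PE[1][0] across cycles:
  @0  [1,0]  acc 0  |  →0  ↓0
  @1  [1,0]  acc 49  |  →7  ↓7
  @2  [1,0]  acc 61  |  →2  ↓6
  @3  [1,0]  acc 61  |  →0  ↓0
RS [3×2] PE[1][0] across cycles:
  @0  [1,0]  acc 0  |  →0  ↓0
  @1  [1,0]  acc 49  |  →49  ↓7
  @2  [1,0]  acc 63  |  →63  ↓9
  @3  [1,0]  acc 0  |  →0  ↓0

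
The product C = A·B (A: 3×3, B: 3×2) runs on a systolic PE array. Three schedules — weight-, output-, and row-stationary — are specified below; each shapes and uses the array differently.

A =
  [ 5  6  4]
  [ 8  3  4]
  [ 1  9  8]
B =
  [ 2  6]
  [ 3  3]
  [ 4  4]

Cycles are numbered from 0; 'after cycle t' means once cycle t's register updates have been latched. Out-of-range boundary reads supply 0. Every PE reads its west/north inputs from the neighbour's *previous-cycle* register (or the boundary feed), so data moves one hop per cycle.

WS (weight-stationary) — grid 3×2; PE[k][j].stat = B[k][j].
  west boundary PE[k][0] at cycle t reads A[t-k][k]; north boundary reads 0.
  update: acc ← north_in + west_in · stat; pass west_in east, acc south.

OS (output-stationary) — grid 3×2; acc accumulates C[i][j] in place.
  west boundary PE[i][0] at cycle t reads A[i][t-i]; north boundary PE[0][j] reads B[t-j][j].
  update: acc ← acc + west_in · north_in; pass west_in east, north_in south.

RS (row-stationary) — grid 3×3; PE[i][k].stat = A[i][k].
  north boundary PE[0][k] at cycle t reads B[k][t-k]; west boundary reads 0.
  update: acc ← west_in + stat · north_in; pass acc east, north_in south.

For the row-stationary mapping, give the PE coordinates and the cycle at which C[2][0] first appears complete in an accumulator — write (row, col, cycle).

RS — PE[2][2] is where C[2][0] collects:
  t=0 PE[2][2]: acc=0 h=0 v=0
  t=1 PE[2][2]: acc=0 h=0 v=0
  t=2 PE[2][2]: acc=0 h=0 v=0
  t=3 PE[2][2]: acc=0 h=0 v=0
  t=4 PE[2][2]: acc=61 h=61 v=4

(row, col, cycle) = (2, 2, 4)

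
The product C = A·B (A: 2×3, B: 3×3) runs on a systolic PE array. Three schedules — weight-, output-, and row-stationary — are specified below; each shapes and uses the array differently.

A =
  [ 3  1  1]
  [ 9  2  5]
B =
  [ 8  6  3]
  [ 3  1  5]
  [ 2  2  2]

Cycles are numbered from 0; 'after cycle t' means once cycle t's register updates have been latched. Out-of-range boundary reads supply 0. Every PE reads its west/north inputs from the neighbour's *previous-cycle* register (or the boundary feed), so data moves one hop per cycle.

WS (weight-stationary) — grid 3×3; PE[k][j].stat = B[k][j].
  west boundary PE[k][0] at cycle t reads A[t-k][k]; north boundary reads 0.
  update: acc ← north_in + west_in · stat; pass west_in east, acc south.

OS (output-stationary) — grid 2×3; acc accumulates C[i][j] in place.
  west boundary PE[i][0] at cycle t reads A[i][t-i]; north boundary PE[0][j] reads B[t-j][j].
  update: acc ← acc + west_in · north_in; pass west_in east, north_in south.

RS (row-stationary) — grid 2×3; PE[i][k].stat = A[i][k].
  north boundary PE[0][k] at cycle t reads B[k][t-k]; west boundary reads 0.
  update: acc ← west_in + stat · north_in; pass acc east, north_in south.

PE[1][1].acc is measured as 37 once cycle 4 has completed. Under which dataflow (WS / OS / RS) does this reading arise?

WS (3×3 grid), PE[1][1]:
  step 0 · PE1,1: acc=0; fwd→0 fwd↓0
  step 1 · PE1,1: acc=0; fwd→0 fwd↓0
  step 2 · PE1,1: acc=19; fwd→1 fwd↓19
  step 3 · PE1,1: acc=56; fwd→2 fwd↓56
  step 4 · PE1,1: acc=0; fwd→0 fwd↓0
OS (2×3 grid), PE[1][1]:
  step 0 · PE1,1: acc=0; fwd→0 fwd↓0
  step 1 · PE1,1: acc=0; fwd→0 fwd↓0
  step 2 · PE1,1: acc=54; fwd→9 fwd↓6
  step 3 · PE1,1: acc=56; fwd→2 fwd↓1
  step 4 · PE1,1: acc=66; fwd→5 fwd↓2
RS (2×3 grid), PE[1][1]:
  step 0 · PE1,1: acc=0; fwd→0 fwd↓0
  step 1 · PE1,1: acc=0; fwd→0 fwd↓0
  step 2 · PE1,1: acc=78; fwd→78 fwd↓3
  step 3 · PE1,1: acc=56; fwd→56 fwd↓1
  step 4 · PE1,1: acc=37; fwd→37 fwd↓5

dataflow = RS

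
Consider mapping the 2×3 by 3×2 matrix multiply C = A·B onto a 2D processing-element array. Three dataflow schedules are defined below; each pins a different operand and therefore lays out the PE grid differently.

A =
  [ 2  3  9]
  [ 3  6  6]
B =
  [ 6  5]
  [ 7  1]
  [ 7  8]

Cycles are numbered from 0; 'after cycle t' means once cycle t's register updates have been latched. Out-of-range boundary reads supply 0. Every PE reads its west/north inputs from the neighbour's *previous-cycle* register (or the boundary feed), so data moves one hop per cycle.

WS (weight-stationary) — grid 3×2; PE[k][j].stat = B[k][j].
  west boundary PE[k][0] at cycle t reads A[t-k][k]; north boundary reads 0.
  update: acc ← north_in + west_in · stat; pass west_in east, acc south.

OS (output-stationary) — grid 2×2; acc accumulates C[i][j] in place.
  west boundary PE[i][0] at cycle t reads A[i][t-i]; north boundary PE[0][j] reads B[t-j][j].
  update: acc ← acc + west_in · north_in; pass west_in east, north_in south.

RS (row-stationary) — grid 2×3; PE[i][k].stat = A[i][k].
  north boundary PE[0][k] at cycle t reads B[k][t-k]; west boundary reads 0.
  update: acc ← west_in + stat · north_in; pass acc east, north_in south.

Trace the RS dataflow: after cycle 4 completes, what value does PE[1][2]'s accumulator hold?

RS on a 2×3 grid — tracing PE[1][2] and its feeders:
  after 0 — PE[0][2] acc=0, pass-E 0, pass-S 0
  after 0 — PE[1][1] acc=0, pass-E 0, pass-S 0
  after 0 — PE[1][2] acc=0, pass-E 0, pass-S 0
  after 1 — PE[0][2] acc=0, pass-E 0, pass-S 0
  after 1 — PE[1][1] acc=0, pass-E 0, pass-S 0
  after 1 — PE[1][2] acc=0, pass-E 0, pass-S 0
  after 2 — PE[0][2] acc=96, pass-E 96, pass-S 7
  after 2 — PE[1][1] acc=60, pass-E 60, pass-S 7
  after 2 — PE[1][2] acc=0, pass-E 0, pass-S 0
  after 3 — PE[0][2] acc=85, pass-E 85, pass-S 8
  after 3 — PE[1][1] acc=21, pass-E 21, pass-S 1
  after 3 — PE[1][2] acc=102, pass-E 102, pass-S 7
  after 4 — PE[0][2] acc=0, pass-E 0, pass-S 0
  after 4 — PE[1][1] acc=0, pass-E 0, pass-S 0
  after 4 — PE[1][2] acc=69, pass-E 69, pass-S 8

PE[1][2].acc = 69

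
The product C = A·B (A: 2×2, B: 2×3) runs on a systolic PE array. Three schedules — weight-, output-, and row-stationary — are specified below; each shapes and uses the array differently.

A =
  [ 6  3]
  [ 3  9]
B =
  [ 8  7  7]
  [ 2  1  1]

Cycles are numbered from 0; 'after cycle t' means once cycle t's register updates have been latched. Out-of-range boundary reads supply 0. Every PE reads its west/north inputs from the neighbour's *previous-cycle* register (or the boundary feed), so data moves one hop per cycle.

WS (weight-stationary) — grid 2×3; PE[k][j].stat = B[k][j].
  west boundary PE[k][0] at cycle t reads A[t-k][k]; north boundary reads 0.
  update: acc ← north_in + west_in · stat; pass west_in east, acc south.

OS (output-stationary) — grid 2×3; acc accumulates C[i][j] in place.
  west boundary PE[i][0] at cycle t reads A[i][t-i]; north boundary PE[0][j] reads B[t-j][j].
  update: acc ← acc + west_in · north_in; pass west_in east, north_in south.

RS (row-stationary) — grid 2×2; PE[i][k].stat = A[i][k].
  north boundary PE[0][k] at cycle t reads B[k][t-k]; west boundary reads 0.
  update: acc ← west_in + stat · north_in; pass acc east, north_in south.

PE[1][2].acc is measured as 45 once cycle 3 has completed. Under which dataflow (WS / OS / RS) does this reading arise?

Under WS (2×3), PE[1][2]:
  0: (1,2).acc=0  regs=<0,0>
  1: (1,2).acc=0  regs=<0,0>
  2: (1,2).acc=0  regs=<0,0>
  3: (1,2).acc=45  regs=<3,45>
Under OS (2×3), PE[1][2]:
  0: (1,2).acc=0  regs=<0,0>
  1: (1,2).acc=0  regs=<0,0>
  2: (1,2).acc=0  regs=<0,0>
  3: (1,2).acc=21  regs=<3,7>
RS: PE[1][2] is outside its 2×2 grid.

dataflow = WS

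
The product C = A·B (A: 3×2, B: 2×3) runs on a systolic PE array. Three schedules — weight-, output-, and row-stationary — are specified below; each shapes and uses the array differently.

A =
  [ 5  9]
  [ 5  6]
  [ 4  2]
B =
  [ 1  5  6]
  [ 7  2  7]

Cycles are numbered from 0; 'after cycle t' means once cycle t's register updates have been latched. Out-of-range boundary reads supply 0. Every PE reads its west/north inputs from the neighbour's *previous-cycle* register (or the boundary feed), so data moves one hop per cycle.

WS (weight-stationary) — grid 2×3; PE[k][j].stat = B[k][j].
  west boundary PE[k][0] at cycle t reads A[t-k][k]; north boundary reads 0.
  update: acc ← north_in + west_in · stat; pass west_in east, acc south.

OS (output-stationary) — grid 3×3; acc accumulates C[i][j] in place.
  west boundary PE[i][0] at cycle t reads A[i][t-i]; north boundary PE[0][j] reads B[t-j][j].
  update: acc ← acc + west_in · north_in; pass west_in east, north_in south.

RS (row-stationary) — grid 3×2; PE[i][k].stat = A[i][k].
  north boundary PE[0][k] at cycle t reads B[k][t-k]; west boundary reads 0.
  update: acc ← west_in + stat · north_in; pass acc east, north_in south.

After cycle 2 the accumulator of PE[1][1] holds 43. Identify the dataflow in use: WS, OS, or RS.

WS (2×3 grid), PE[1][1]:
  @0  [1,1]  acc 0  |  →0  ↓0
  @1  [1,1]  acc 0  |  →0  ↓0
  @2  [1,1]  acc 43  |  →9  ↓43
OS (3×3 grid), PE[1][1]:
  @0  [1,1]  acc 0  |  →0  ↓0
  @1  [1,1]  acc 0  |  →0  ↓0
  @2  [1,1]  acc 25  |  →5  ↓5
RS (3×2 grid), PE[1][1]:
  @0  [1,1]  acc 0  |  →0  ↓0
  @1  [1,1]  acc 0  |  →0  ↓0
  @2  [1,1]  acc 47  |  →47  ↓7

dataflow = WS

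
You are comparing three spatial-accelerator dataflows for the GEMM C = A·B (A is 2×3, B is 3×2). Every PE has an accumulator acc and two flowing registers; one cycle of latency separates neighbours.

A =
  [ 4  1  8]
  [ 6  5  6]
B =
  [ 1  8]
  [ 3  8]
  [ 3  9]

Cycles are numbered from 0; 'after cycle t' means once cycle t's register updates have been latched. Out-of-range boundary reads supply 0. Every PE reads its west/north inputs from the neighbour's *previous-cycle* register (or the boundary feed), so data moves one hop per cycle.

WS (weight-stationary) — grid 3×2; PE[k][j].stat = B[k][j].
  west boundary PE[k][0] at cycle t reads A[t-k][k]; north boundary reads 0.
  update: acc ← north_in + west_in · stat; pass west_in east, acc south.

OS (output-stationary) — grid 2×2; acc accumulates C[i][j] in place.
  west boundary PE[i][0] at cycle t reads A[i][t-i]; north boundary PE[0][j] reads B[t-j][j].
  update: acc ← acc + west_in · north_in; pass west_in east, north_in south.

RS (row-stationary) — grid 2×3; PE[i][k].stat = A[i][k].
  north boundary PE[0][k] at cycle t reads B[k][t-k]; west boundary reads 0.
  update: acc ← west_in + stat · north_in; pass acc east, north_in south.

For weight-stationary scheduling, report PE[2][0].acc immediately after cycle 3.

PE[2][0].acc = 39

WS (3×2). Following PE[2][0] plus its west/north inputs:
  c0 r1c0: 0 / 0 / 0
  c0 r2c0: 0 / 0 / 0
  c1 r1c0: 7 / 1 / 7
  c1 r2c0: 0 / 0 / 0
  c2 r1c0: 21 / 5 / 21
  c2 r2c0: 31 / 8 / 31
  c3 r1c0: 0 / 0 / 0
  c3 r2c0: 39 / 6 / 39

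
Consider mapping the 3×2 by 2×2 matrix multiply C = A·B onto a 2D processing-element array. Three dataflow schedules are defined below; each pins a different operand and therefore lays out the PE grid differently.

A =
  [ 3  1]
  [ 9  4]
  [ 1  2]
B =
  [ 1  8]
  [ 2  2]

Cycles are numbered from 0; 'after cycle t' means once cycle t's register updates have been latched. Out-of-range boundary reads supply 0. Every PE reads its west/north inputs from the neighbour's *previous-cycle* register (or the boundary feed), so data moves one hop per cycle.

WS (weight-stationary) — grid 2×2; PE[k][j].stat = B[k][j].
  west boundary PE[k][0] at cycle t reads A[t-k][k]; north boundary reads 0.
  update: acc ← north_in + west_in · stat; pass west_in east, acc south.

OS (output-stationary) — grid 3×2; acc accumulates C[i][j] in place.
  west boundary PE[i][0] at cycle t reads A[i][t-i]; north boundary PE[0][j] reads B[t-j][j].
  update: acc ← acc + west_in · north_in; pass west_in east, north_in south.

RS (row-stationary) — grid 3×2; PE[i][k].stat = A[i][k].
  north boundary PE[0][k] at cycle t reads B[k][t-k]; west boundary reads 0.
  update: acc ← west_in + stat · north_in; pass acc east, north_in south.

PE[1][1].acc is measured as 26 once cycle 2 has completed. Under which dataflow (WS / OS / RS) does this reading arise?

dataflow = WS

— WS: 2×2; PE[1][1] trace:
  step 0 · PE1,1: acc=0; fwd→0 fwd↓0
  step 1 · PE1,1: acc=0; fwd→0 fwd↓0
  step 2 · PE1,1: acc=26; fwd→1 fwd↓26
— OS: 3×2; PE[1][1] trace:
  step 0 · PE1,1: acc=0; fwd→0 fwd↓0
  step 1 · PE1,1: acc=0; fwd→0 fwd↓0
  step 2 · PE1,1: acc=72; fwd→9 fwd↓8
— RS: 3×2; PE[1][1] trace:
  step 0 · PE1,1: acc=0; fwd→0 fwd↓0
  step 1 · PE1,1: acc=0; fwd→0 fwd↓0
  step 2 · PE1,1: acc=17; fwd→17 fwd↓2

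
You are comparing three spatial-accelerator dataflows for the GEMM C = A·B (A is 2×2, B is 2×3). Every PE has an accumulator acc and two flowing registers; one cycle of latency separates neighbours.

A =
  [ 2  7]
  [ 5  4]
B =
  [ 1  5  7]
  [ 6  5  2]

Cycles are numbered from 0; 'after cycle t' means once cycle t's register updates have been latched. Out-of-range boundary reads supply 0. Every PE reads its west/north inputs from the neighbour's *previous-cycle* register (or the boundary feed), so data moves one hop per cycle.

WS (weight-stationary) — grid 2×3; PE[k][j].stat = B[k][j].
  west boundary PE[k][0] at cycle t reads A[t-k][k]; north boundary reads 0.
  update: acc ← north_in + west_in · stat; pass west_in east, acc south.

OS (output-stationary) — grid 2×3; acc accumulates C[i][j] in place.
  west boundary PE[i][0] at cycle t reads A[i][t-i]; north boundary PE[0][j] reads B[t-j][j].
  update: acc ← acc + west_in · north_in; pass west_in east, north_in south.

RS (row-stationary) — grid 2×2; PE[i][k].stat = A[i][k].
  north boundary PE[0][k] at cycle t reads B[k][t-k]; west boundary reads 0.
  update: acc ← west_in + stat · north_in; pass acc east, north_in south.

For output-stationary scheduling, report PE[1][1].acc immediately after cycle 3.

PE[1][1].acc = 45

OS 2×3: PE[1][1] cycle-by-cycle (with neighbour feeds):
  step 0 · PE0,1: acc=0; fwd→0 fwd↓0
  step 0 · PE1,0: acc=0; fwd→0 fwd↓0
  step 0 · PE1,1: acc=0; fwd→0 fwd↓0
  step 1 · PE0,1: acc=10; fwd→2 fwd↓5
  step 1 · PE1,0: acc=5; fwd→5 fwd↓1
  step 1 · PE1,1: acc=0; fwd→0 fwd↓0
  step 2 · PE0,1: acc=45; fwd→7 fwd↓5
  step 2 · PE1,0: acc=29; fwd→4 fwd↓6
  step 2 · PE1,1: acc=25; fwd→5 fwd↓5
  step 3 · PE0,1: acc=45; fwd→0 fwd↓0
  step 3 · PE1,0: acc=29; fwd→0 fwd↓0
  step 3 · PE1,1: acc=45; fwd→4 fwd↓5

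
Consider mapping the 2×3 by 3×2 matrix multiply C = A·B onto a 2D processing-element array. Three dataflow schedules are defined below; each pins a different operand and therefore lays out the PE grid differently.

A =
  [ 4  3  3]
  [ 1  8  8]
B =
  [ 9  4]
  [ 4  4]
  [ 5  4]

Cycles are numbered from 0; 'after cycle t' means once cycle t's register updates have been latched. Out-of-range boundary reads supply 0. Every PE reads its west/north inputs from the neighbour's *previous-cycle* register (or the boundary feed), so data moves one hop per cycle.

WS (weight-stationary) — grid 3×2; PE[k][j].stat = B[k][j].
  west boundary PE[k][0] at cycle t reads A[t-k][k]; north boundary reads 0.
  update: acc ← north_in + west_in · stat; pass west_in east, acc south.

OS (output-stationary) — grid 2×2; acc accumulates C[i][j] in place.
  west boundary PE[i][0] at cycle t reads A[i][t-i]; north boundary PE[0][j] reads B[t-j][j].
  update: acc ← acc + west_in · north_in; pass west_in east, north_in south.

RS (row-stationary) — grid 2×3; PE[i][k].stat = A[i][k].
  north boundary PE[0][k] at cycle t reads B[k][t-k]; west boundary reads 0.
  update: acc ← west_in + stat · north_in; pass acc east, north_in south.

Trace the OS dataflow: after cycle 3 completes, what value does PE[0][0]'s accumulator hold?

OS on a 2×2 grid — tracing PE[0][0] and its feeders:
  step 0 · PE0,0: acc=36; fwd→4 fwd↓9
  step 1 · PE0,0: acc=48; fwd→3 fwd↓4
  step 2 · PE0,0: acc=63; fwd→3 fwd↓5
  step 3 · PE0,0: acc=63; fwd→0 fwd↓0

PE[0][0].acc = 63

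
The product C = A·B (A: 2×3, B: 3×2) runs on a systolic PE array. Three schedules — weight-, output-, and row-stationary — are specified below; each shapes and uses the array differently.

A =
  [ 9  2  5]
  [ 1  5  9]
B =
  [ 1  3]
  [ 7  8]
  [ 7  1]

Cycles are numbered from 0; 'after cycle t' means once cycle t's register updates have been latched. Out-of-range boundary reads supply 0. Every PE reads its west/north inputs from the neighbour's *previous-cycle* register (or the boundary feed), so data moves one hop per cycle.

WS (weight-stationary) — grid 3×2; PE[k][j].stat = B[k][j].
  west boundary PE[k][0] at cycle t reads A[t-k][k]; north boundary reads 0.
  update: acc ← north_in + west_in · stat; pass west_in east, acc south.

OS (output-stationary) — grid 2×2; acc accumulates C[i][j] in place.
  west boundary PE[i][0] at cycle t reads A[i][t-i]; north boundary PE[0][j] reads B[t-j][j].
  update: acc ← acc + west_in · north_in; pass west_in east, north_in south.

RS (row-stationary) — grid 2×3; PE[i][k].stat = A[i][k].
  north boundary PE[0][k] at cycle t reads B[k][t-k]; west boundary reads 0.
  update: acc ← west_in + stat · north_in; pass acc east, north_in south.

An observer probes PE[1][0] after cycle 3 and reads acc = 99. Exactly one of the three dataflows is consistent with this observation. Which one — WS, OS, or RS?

— WS: 3×2; PE[1][0] trace:
  [0] (1,0) acc=0 (h:0 v:0)
  [1] (1,0) acc=23 (h:2 v:23)
  [2] (1,0) acc=36 (h:5 v:36)
  [3] (1,0) acc=0 (h:0 v:0)
— OS: 2×2; PE[1][0] trace:
  [0] (1,0) acc=0 (h:0 v:0)
  [1] (1,0) acc=1 (h:1 v:1)
  [2] (1,0) acc=36 (h:5 v:7)
  [3] (1,0) acc=99 (h:9 v:7)
— RS: 2×3; PE[1][0] trace:
  [0] (1,0) acc=0 (h:0 v:0)
  [1] (1,0) acc=1 (h:1 v:1)
  [2] (1,0) acc=3 (h:3 v:3)
  [3] (1,0) acc=0 (h:0 v:0)

dataflow = OS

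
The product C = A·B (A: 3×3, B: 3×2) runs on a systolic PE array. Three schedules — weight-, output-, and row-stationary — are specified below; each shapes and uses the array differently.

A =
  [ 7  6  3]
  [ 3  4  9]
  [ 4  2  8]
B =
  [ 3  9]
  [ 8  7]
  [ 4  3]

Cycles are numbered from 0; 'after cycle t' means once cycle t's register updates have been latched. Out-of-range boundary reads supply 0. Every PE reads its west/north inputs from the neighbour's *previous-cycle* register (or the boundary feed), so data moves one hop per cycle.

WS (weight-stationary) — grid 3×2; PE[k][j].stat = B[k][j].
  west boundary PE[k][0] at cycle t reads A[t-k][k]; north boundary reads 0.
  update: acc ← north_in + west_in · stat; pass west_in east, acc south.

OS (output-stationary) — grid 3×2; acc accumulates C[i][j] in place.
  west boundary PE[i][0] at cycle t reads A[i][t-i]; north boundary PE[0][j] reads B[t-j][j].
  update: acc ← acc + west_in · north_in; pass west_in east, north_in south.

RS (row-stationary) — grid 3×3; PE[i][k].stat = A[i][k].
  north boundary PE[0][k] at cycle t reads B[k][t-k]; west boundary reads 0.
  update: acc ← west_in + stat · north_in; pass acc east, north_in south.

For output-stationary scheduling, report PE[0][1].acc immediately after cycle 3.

PE[0][1].acc = 114

OS 3×2: PE[0][1] cycle-by-cycle (with neighbour feeds):
  cycle 0: PE[0][0] → acc 21, east 7, south 3
  cycle 0: PE[0][1] → acc 0, east 0, south 0
  cycle 1: PE[0][0] → acc 69, east 6, south 8
  cycle 1: PE[0][1] → acc 63, east 7, south 9
  cycle 2: PE[0][0] → acc 81, east 3, south 4
  cycle 2: PE[0][1] → acc 105, east 6, south 7
  cycle 3: PE[0][0] → acc 81, east 0, south 0
  cycle 3: PE[0][1] → acc 114, east 3, south 3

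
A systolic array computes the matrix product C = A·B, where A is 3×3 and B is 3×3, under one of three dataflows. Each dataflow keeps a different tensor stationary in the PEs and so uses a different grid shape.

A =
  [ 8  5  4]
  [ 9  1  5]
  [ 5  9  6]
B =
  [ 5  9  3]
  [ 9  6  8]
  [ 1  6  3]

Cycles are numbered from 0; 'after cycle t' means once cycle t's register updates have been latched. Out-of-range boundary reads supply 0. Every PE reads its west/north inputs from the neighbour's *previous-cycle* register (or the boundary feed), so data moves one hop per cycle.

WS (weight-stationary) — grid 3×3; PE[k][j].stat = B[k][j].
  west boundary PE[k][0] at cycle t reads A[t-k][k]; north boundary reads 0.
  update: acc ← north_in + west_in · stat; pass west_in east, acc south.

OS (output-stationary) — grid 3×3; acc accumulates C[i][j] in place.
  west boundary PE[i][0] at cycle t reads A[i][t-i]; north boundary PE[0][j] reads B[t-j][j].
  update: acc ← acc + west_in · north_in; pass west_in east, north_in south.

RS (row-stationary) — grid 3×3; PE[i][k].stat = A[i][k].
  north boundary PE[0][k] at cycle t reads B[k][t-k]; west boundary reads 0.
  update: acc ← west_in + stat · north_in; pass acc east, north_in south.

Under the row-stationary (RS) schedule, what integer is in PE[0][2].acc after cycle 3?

Tracing RS — 3×3 array, target PE[0][2]:
  step 0 · PE0,1: acc=0; fwd→0 fwd↓0
  step 0 · PE0,2: acc=0; fwd→0 fwd↓0
  step 1 · PE0,1: acc=85; fwd→85 fwd↓9
  step 1 · PE0,2: acc=0; fwd→0 fwd↓0
  step 2 · PE0,1: acc=102; fwd→102 fwd↓6
  step 2 · PE0,2: acc=89; fwd→89 fwd↓1
  step 3 · PE0,1: acc=64; fwd→64 fwd↓8
  step 3 · PE0,2: acc=126; fwd→126 fwd↓6

PE[0][2].acc = 126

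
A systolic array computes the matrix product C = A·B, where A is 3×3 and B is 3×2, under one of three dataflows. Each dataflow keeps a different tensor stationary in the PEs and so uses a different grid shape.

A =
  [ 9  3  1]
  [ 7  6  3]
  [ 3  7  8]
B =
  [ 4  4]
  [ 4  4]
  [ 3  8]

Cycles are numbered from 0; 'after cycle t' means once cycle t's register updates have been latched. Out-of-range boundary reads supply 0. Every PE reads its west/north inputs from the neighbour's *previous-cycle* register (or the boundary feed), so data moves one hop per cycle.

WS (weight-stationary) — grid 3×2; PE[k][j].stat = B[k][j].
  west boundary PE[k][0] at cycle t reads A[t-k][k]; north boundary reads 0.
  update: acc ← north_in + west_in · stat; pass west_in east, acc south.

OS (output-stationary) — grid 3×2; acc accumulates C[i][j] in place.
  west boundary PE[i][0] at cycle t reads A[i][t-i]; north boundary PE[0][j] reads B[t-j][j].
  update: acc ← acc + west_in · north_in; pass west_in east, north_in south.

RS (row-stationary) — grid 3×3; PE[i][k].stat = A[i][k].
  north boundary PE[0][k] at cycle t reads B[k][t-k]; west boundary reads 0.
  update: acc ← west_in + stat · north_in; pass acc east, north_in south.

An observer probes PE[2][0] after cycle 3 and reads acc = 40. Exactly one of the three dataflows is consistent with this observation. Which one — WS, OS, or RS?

dataflow = OS

— WS: 3×2; PE[2][0] trace:
  cycle 0: PE[2][0] → acc 0, east 0, south 0
  cycle 1: PE[2][0] → acc 0, east 0, south 0
  cycle 2: PE[2][0] → acc 51, east 1, south 51
  cycle 3: PE[2][0] → acc 61, east 3, south 61
— OS: 3×2; PE[2][0] trace:
  cycle 0: PE[2][0] → acc 0, east 0, south 0
  cycle 1: PE[2][0] → acc 0, east 0, south 0
  cycle 2: PE[2][0] → acc 12, east 3, south 4
  cycle 3: PE[2][0] → acc 40, east 7, south 4
— RS: 3×3; PE[2][0] trace:
  cycle 0: PE[2][0] → acc 0, east 0, south 0
  cycle 1: PE[2][0] → acc 0, east 0, south 0
  cycle 2: PE[2][0] → acc 12, east 12, south 4
  cycle 3: PE[2][0] → acc 12, east 12, south 4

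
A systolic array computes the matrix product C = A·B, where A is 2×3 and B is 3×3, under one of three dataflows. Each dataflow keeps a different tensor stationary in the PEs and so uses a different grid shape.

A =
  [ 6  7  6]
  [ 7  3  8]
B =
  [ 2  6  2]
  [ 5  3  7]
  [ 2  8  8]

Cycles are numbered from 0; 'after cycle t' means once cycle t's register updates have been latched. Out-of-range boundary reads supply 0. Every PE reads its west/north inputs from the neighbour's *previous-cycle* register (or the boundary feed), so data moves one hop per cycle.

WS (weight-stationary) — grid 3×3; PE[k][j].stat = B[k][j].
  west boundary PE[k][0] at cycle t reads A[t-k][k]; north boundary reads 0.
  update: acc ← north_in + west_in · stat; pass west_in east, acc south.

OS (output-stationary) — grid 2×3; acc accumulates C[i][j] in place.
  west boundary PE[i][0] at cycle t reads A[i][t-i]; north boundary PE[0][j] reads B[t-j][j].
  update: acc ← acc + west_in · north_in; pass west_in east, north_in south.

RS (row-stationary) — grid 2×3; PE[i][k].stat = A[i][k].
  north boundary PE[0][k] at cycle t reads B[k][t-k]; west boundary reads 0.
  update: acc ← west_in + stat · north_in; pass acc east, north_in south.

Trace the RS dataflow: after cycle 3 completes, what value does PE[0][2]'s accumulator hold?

RS on a 2×3 grid — tracing PE[0][2] and its feeders:
  t=0 PE[0][1]: acc=0 h=0 v=0
  t=0 PE[0][2]: acc=0 h=0 v=0
  t=1 PE[0][1]: acc=47 h=47 v=5
  t=1 PE[0][2]: acc=0 h=0 v=0
  t=2 PE[0][1]: acc=57 h=57 v=3
  t=2 PE[0][2]: acc=59 h=59 v=2
  t=3 PE[0][1]: acc=61 h=61 v=7
  t=3 PE[0][2]: acc=105 h=105 v=8

PE[0][2].acc = 105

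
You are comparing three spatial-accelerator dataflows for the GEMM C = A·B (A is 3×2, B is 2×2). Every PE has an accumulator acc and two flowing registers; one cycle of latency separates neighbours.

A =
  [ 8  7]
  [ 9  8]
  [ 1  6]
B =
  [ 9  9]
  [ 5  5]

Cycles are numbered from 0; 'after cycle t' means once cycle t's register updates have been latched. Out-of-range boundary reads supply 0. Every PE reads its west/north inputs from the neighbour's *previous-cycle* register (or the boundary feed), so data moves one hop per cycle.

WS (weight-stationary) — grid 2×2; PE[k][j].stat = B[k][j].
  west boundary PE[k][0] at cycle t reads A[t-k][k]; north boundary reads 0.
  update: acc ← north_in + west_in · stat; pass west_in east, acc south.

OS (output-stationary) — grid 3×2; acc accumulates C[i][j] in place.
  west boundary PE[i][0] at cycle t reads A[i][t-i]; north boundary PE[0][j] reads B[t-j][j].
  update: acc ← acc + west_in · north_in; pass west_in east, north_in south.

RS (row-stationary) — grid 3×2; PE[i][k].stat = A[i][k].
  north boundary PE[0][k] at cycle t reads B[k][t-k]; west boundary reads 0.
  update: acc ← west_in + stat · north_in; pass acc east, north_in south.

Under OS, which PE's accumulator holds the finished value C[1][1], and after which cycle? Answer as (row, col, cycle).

(row, col, cycle) = (1, 1, 3)

OS: C[1][1] accumulates in PE[1][1]:
  c0 r1c1: 0 / 0 / 0
  c1 r1c1: 0 / 0 / 0
  c2 r1c1: 81 / 9 / 9
  c3 r1c1: 121 / 8 / 5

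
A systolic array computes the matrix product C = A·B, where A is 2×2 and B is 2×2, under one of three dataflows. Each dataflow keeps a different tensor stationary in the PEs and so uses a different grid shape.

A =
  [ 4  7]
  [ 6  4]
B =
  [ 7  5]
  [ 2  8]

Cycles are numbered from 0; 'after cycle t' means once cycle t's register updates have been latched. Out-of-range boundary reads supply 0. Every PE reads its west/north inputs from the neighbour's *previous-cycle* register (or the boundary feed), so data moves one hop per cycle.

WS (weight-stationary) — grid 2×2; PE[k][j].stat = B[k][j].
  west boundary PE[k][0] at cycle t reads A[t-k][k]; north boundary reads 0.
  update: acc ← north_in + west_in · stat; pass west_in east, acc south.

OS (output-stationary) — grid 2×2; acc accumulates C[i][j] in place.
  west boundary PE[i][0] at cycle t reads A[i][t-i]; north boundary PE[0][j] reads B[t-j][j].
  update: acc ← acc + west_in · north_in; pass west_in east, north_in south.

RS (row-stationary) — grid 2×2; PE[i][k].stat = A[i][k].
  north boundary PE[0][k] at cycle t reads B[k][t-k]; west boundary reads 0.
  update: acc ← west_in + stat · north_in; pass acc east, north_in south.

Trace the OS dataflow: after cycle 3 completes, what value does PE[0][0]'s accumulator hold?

OS (2×2). Following PE[0][0] plus its west/north inputs:
  @0  [0,0]  acc 28  |  →4  ↓7
  @1  [0,0]  acc 42  |  →7  ↓2
  @2  [0,0]  acc 42  |  →0  ↓0
  @3  [0,0]  acc 42  |  →0  ↓0

PE[0][0].acc = 42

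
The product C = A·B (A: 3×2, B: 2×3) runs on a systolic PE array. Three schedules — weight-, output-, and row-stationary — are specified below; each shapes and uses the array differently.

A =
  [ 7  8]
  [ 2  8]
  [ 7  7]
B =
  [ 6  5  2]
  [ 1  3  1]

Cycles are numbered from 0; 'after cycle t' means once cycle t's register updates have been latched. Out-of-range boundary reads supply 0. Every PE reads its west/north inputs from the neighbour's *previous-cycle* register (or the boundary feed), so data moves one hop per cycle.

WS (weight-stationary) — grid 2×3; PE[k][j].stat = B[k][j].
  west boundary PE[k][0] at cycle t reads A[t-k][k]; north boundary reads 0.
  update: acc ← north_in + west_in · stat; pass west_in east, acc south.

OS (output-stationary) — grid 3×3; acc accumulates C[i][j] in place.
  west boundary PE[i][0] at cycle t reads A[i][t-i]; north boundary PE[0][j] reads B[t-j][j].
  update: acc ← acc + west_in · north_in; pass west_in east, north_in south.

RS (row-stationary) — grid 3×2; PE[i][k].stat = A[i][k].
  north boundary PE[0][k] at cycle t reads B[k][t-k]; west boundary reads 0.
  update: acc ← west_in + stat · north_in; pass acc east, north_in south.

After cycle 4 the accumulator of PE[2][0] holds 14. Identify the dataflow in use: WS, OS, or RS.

dataflow = RS

WS (2×3): PE[2][0] does not exist.
Under OS (3×3), PE[2][0]:
  t=0 PE[2][0]: acc=0 h=0 v=0
  t=1 PE[2][0]: acc=0 h=0 v=0
  t=2 PE[2][0]: acc=42 h=7 v=6
  t=3 PE[2][0]: acc=49 h=7 v=1
  t=4 PE[2][0]: acc=49 h=0 v=0
Under RS (3×2), PE[2][0]:
  t=0 PE[2][0]: acc=0 h=0 v=0
  t=1 PE[2][0]: acc=0 h=0 v=0
  t=2 PE[2][0]: acc=42 h=42 v=6
  t=3 PE[2][0]: acc=35 h=35 v=5
  t=4 PE[2][0]: acc=14 h=14 v=2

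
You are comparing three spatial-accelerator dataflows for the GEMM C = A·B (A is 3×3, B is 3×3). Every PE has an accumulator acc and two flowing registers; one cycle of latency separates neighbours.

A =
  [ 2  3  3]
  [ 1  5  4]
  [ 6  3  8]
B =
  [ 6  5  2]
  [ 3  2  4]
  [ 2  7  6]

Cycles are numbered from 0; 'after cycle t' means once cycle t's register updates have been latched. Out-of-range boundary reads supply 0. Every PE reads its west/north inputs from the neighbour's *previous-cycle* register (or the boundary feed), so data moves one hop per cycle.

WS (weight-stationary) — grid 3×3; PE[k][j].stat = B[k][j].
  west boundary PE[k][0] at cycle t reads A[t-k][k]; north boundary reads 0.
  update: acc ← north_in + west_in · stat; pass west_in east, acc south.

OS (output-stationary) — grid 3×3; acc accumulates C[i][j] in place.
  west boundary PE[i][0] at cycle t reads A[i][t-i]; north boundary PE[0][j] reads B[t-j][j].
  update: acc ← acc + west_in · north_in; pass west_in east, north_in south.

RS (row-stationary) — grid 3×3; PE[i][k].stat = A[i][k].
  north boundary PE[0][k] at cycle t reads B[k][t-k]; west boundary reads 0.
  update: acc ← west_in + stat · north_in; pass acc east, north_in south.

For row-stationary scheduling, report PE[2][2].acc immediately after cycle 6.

PE[2][2].acc = 72

RS on a 3×3 grid — tracing PE[2][2] and its feeders:
  @0  [1,2]  acc 0  |  →0  ↓0
  @0  [2,1]  acc 0  |  →0  ↓0
  @0  [2,2]  acc 0  |  →0  ↓0
  @1  [1,2]  acc 0  |  →0  ↓0
  @1  [2,1]  acc 0  |  →0  ↓0
  @1  [2,2]  acc 0  |  →0  ↓0
  @2  [1,2]  acc 0  |  →0  ↓0
  @2  [2,1]  acc 0  |  →0  ↓0
  @2  [2,2]  acc 0  |  →0  ↓0
  @3  [1,2]  acc 29  |  →29  ↓2
  @3  [2,1]  acc 45  |  →45  ↓3
  @3  [2,2]  acc 0  |  →0  ↓0
  @4  [1,2]  acc 43  |  →43  ↓7
  @4  [2,1]  acc 36  |  →36  ↓2
  @4  [2,2]  acc 61  |  →61  ↓2
  @5  [1,2]  acc 46  |  →46  ↓6
  @5  [2,1]  acc 24  |  →24  ↓4
  @5  [2,2]  acc 92  |  →92  ↓7
  @6  [1,2]  acc 0  |  →0  ↓0
  @6  [2,1]  acc 0  |  →0  ↓0
  @6  [2,2]  acc 72  |  →72  ↓6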